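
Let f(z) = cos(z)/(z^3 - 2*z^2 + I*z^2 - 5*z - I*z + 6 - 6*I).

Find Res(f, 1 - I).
Write f(z) = P(z)/Q(z) with P(z) = cos(z) and Q(z) = z^3 - 2*z^2 + I*z^2 - 5*z - I*z + 6 - 6*I.
The denominator factors as Q(z) = (z + 2)*(z - 1 + I)*(z - 3), so z = 1 - I is a simple zero of Q and P is analytic there; z = 1 - I is therefore a simple pole and
  Res(f, z₀) = P(z₀)/Q'(z₀).

Q'(z) = 3*z^2 - 4*z + 2*I*z - 5 - I, so Q'(1 - I) = -7 - I.
P(1 - I) = cos(1 - I).

Res(f, 1 - I) = (cos(1 - I))/(-7 - I) = (-7/50 + I/50)*cos(1 - I)

Final answer: (-7/50 + I/50)*cos(1 - I)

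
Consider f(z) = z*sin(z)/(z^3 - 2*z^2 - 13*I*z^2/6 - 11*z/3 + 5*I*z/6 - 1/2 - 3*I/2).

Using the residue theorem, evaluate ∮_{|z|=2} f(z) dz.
pi*(-468/11125 + 1176*I/11125)*sinh(1/3) + pi*(-12/1625 + 684*I/1625)*sin(1 - I)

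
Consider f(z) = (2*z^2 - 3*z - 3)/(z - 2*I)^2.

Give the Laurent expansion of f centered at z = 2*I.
(-11 - 6*I)/(z - 2*I)^2 + (-3 + 8*I)/(z - 2*I) + 2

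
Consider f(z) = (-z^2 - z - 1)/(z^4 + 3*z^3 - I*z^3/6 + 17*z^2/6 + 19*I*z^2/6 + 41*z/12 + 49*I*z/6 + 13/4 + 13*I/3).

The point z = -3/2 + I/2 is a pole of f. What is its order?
Factor the denominator:
  z^4 + 3*z^3 - I*z^3/6 + 17*z^2/6 + 19*I*z^2/6 + 41*z/12 + 49*I*z/6 + 13/4 + 13*I/3 = (z + 3/2 - I/2)^2*(z - 1 + 3*I/2)*(z + 1 - 2*I/3)

The numerator P(z) = -z^2 - z - 1 has P(-3/2 + I/2) = -3/2 + I ≠ 0, so no factor of (z + 3/2 - I/2) cancels.
Near z = -3/2 + I/2 we can therefore write f(z) = g(z)/(z + 3/2 - I/2)^2 with g analytic at -3/2 + I/2 and g(-3/2 + I/2) ≠ 0 (g is the numerator divided by the remaining denominator factors).

Hence z = -3/2 + I/2 is a pole of order 2.

Final answer: 2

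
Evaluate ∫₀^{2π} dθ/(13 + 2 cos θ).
2*sqrt(165)*pi/165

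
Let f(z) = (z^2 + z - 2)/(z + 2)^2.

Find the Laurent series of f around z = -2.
Put w = z - (-2), i.e. z = w - 2. The denominator is w^2, so it suffices to rewrite the numerator in powers of w.

P(z) = z^2 + z - 2
P(w - 2) = -3*w + w^2

Dividing each term by w^2:
  f = -3/w + 1

Substituting back w = z + 2:
  f(z) = -3/(z + 2) + 1

The series is finite because the numerator is a polynomial; the negative powers form the principal part, and the coefficient of 1/(z + 2) gives Res(f, -2) = -3.

Final answer: -3/(z + 2) + 1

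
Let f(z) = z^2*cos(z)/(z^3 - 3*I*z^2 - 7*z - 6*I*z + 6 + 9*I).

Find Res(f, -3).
Write f(z) = P(z)/Q(z) with P(z) = z^2*cos(z) and Q(z) = z^3 - 3*I*z^2 - 7*z - 6*I*z + 6 + 9*I.
The denominator factors as Q(z) = (z + 3)*(z - 2 - 3*I)*(z - 1), so z = -3 is a simple zero of Q and P is analytic there; z = -3 is therefore a simple pole and
  Res(f, z₀) = P(z₀)/Q'(z₀).

Q'(z) = 3*z^2 - 6*I*z - 7 - 6*I, so Q'(-3) = 20 + 12*I.
P(-3) = 9*cos(3).

Res(f, -3) = (9*cos(3))/(20 + 12*I) = (45/136 - 27*I/136)*cos(3)

Final answer: (45/136 - 27*I/136)*cos(3)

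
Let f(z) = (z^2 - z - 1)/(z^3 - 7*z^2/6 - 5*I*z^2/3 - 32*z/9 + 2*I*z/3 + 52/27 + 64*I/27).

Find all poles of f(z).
The singularities of f are the zeros of the denominator. Factoring,
  z^3 - 7*z^2/6 - 5*I*z^2/3 - 32*z/9 + 2*I*z/3 + 52/27 + 64*I/27 = (z - 2 - 2*I/3)*(z + 3/2 - I/3)*(z - 2/3 - 2*I/3)
so the candidates are z = 2 + 2*I/3, z = -3/2 + I/3, z = 2/3 + 2*I/3.

Check the numerator P(z) = z^2 - z - 1 at each one:
  P(2 + 2*I/3) = 5/9 + 2*I ≠ 0, so z = 2 + 2*I/3 is a (simple) pole.
  P(-3/2 + I/3) = 95/36 - 4*I/3 ≠ 0, so z = -3/2 + I/3 is a (simple) pole.
  P(2/3 + 2*I/3) = -5/3 + 2*I/9 ≠ 0, so z = 2/3 + 2*I/3 is a (simple) pole.

Poles of f: {-3/2 + I/3, 2/3 + 2*I/3, 2 + 2*I/3}

Final answer: {-3/2 + I/3, 2/3 + 2*I/3, 2 + 2*I/3}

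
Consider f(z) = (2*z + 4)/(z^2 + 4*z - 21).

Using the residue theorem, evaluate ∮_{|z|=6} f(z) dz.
By the residue theorem, ∮_C f(z) dz = 2πi · (sum of the residues of f at the poles inside |z| = 6).

The denominator factors as (z + 7)*(z - 3), so the singularities of f are simple poles at z = -7, z = 3.
  |-7|² = 49 > 36 = 6², so this pole is outside the contour.
  |3|² = 9 < 36 = 6², so this pole is inside the contour.

With P(z) = 2*z + 4 and Q(z) = z^2 + 4*z - 21, each pole is simple, so Res(f, z₀) = P(z₀)/Q'(z₀) with Q'(z) = 2*z + 4.
  Res(f, 3) = P(3)/Q'(3) = (10)/(10) = 1

∮_C f(z) dz = 2πi · (1) = 2*I*pi

Final answer: 2*I*pi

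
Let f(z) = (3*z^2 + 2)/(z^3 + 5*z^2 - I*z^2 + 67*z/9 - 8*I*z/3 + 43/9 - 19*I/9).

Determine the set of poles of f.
The singularities of f are the zeros of the denominator. Factoring,
  z^3 + 5*z^2 - I*z^2 + 67*z/9 - 8*I*z/3 + 43/9 - 19*I/9 = (z + 3 - 2*I/3)*(z + 1 - I)*(z + 1 + 2*I/3)
so the candidates are z = -3 + 2*I/3, z = -1 + I, z = -1 - 2*I/3.

Check the numerator P(z) = 3*z^2 + 2 at each one:
  P(-3 + 2*I/3) = 83/3 - 12*I ≠ 0, so z = -3 + 2*I/3 is a (simple) pole.
  P(-1 + I) = 2 - 6*I ≠ 0, so z = -1 + I is a (simple) pole.
  P(-1 - 2*I/3) = 11/3 + 4*I ≠ 0, so z = -1 - 2*I/3 is a (simple) pole.

Poles of f: {-3 + 2*I/3, -1 - 2*I/3, -1 + I}

Final answer: {-3 + 2*I/3, -1 - 2*I/3, -1 + I}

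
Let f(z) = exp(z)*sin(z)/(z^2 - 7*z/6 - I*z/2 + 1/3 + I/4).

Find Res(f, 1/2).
Write f(z) = P(z)/Q(z) with P(z) = exp(z)*sin(z) and Q(z) = z^2 - 7*z/6 - I*z/2 + 1/3 + I/4.
The denominator factors as Q(z) = (z - 2/3 - I/2)*(z - 1/2), so z = 1/2 is a simple zero of Q and P is analytic there; z = 1/2 is therefore a simple pole and
  Res(f, z₀) = P(z₀)/Q'(z₀).

Q'(z) = 2*z - 7/6 - I/2, so Q'(1/2) = -1/6 - I/2.
P(1/2) = exp(1/2)*sin(1/2).

Res(f, 1/2) = (exp(1/2)*sin(1/2))/(-1/6 - I/2) = (-3/5 + 9*I/5)*exp(1/2)*sin(1/2)

Final answer: (-3/5 + 9*I/5)*exp(1/2)*sin(1/2)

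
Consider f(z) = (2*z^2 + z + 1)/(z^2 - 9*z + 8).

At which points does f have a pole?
{1, 8}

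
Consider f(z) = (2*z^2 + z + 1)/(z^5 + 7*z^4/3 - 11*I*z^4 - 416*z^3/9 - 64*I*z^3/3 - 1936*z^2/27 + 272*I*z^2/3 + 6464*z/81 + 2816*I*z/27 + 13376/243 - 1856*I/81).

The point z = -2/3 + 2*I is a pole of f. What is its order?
Factor the denominator:
  z^5 + 7*z^4/3 - 11*I*z^4 - 416*z^3/9 - 64*I*z^3/3 - 1936*z^2/27 + 272*I*z^2/3 + 6464*z/81 + 2816*I*z/27 + 13376/243 - 1856*I/81 = (z + 2/3 - 2*I)^4*(z - 1/3 - 3*I)

The numerator P(z) = 2*z^2 + z + 1 has P(-2/3 + 2*I) = -61/9 - 10*I/3 ≠ 0, so no factor of (z + 2/3 - 2*I) cancels.
Near z = -2/3 + 2*I we can therefore write f(z) = g(z)/(z + 2/3 - 2*I)^4 with g analytic at -2/3 + 2*I and g(-2/3 + 2*I) ≠ 0 (g is the numerator divided by the remaining denominator factors).

Hence z = -2/3 + 2*I is a pole of order 4.

Final answer: 4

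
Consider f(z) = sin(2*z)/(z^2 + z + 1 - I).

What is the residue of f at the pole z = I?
Write f(z) = P(z)/Q(z) with P(z) = sin(2*z) and Q(z) = z^2 + z + 1 - I.
The denominator factors as Q(z) = (z + 1 + I)*(z - I), so z = I is a simple zero of Q and P is analytic there; z = I is therefore a simple pole and
  Res(f, z₀) = P(z₀)/Q'(z₀).

Q'(z) = 2*z + 1, so Q'(I) = 1 + 2*I.
P(I) = I*sinh(2).

Res(f, I) = (I*sinh(2))/(1 + 2*I) = (2/5 + I/5)*sinh(2)

Final answer: (2/5 + I/5)*sinh(2)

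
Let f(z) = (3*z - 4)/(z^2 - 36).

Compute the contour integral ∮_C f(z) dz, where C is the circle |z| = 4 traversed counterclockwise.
By the residue theorem, ∮_C f(z) dz = 2πi · (sum of the residues of f at the poles inside |z| = 4).

The denominator factors as (z + 6)*(z - 6), so the singularities of f are simple poles at z = -6, z = 6.
  |-6|² = 36 > 16 = 4², so this pole is outside the contour.
  |6|² = 36 > 16 = 4², so this pole is outside the contour.

No pole lies inside the contour, so f is analytic on and inside C and the integral is 0 (Cauchy's theorem).

Final answer: 0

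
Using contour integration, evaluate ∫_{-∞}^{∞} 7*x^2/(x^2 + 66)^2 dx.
Let f(z) = 7*z^2/(z^2 + 66)^2. The denominator has no real zeros and deg Q - deg P = 2 ≥ 2, so the integral of f over the upper semicircle |z| = R tends to 0 as R → ∞. Closing the contour in the upper half-plane,
  ∫_{-∞}^{∞} f(x) dx = 2πi · Σ Res(f, z_k)  over the poles with Im z_k > 0.

Zeros of the denominator: z^2 + 66 = 0 gives z = ±sqrt(66)*I.
Upper half-plane: z = sqrt(66)*I (a pole of order 2).

Write f(z) = g(z)/(z - sqrt(66)*I)^2 with g(z) = 7*z^2/(z + sqrt(66)*I)^2. For a double pole, Res(f, z₀) = g'(z₀):
  g'(z) = 14*sqrt(66)*I*z/(z + sqrt(66)*I)^3
  Res(f, sqrt(66)*I) = g'(sqrt(66)*I) = -7*sqrt(66)*I/264

∫_{-∞}^{∞} f(x) dx = 2πi · (-7*sqrt(66)*I/264) = 7*sqrt(66)*pi/132

Final answer: 7*sqrt(66)*pi/132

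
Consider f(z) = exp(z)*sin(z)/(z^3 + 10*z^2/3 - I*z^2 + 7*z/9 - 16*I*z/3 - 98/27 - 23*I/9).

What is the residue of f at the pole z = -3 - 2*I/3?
Write f(z) = P(z)/Q(z) with P(z) = exp(z)*sin(z) and Q(z) = z^3 + 10*z^2/3 - I*z^2 + 7*z/9 - 16*I*z/3 - 98/27 - 23*I/9.
The denominator factors as Q(z) = (z + 1 - 2*I/3)*(z + 3 + 2*I/3)*(z - 2/3 - I), so z = -3 - 2*I/3 is a simple zero of Q and P is analytic there; z = -3 - 2*I/3 is therefore a simple pole and
  Res(f, z₀) = P(z₀)/Q'(z₀).

Q'(z) = 3*z^2 + 20*z/3 - 2*I*z + 7/9 - 16*I/3, so Q'(-3 - 2*I/3) = 46/9 + 74*I/9.
P(-3 - 2*I/3) = -exp(-3 - 2*I/3)*sin(3 + 2*I/3).

Res(f, -3 - 2*I/3) = (-exp(-3 - 2*I/3)*sin(3 + 2*I/3))/(46/9 + 74*I/9) = (-207/3796 + 333*I/3796)*exp(-3 - 2*I/3)*sin(3 + 2*I/3)

Final answer: (-207/3796 + 333*I/3796)*exp(-3 - 2*I/3)*sin(3 + 2*I/3)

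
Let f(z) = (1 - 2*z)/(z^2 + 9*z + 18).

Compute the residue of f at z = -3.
Write f(z) = P(z)/Q(z) with P(z) = 1 - 2*z and Q(z) = z^2 + 9*z + 18.
The denominator factors as Q(z) = (z + 3)*(z + 6), so z = -3 is a simple zero of Q and P is analytic there; z = -3 is therefore a simple pole and
  Res(f, z₀) = P(z₀)/Q'(z₀).

Q'(z) = 2*z + 9, so Q'(-3) = 3.
P(-3) = 7.

Res(f, -3) = (7)/(3) = 7/3

Final answer: 7/3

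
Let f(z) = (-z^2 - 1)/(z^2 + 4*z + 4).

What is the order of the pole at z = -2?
Factor the denominator:
  z^2 + 4*z + 4 = (z + 2)^2

The numerator P(z) = -z^2 - 1 has P(-2) = -5 ≠ 0, so no factor of (z + 2) cancels.
Near z = -2 we can therefore write f(z) = g(z)/(z + 2)^2 with g analytic at -2 and g(-2) ≠ 0 (g is just the numerator).

Hence z = -2 is a pole of order 2.

Final answer: 2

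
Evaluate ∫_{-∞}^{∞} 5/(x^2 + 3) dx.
Let f(z) = 5/(z^2 + 3). The denominator has no real zeros and deg Q - deg P = 2 ≥ 2, so the integral of f over the upper semicircle |z| = R tends to 0 as R → ∞. Closing the contour in the upper half-plane,
  ∫_{-∞}^{∞} f(x) dx = 2πi · Σ Res(f, z_k)  over the poles with Im z_k > 0.

Zeros of the denominator: z^2 + 3 = 0 gives z = ±sqrt(3)*I.
Upper half-plane: z = sqrt(3)*I (simple).

Each pole is a simple zero of Q(z) = z^2 + 3, so Res(f, z₀) = P(z₀)/Q'(z₀) with P(z) = 5, Q'(z) = 2*z:
  Res(f, sqrt(3)*I) = (5)/(2*sqrt(3)*I) = -5*sqrt(3)*I/6

∫_{-∞}^{∞} f(x) dx = 2πi · (-5*sqrt(3)*I/6) = 5*sqrt(3)*pi/3

Final answer: 5*sqrt(3)*pi/3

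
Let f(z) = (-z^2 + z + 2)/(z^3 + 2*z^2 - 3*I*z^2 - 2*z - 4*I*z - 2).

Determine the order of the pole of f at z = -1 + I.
Factor the denominator:
  z^3 + 2*z^2 - 3*I*z^2 - 2*z - 4*I*z - 2 = (z + 1 - I)^2*(z - I)

The numerator P(z) = -z^2 + z + 2 has P(-1 + I) = 1 + 3*I ≠ 0, so no factor of (z + 1 - I) cancels.
Near z = -1 + I we can therefore write f(z) = g(z)/(z + 1 - I)^2 with g analytic at -1 + I and g(-1 + I) ≠ 0 (g is the numerator divided by the remaining denominator factors).

Hence z = -1 + I is a pole of order 2.

Final answer: 2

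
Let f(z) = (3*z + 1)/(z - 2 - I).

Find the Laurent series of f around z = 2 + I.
(7 + 3*I)/(z - 2 - I) + 3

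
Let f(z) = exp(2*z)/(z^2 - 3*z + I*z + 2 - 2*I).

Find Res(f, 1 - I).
(-1/2 + I/2)*exp(2 - 2*I)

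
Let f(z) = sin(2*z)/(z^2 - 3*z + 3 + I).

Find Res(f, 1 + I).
Write f(z) = P(z)/Q(z) with P(z) = sin(2*z) and Q(z) = z^2 - 3*z + 3 + I.
The denominator factors as Q(z) = (z - 1 - I)*(z - 2 + I), so z = 1 + I is a simple zero of Q and P is analytic there; z = 1 + I is therefore a simple pole and
  Res(f, z₀) = P(z₀)/Q'(z₀).

Q'(z) = 2*z - 3, so Q'(1 + I) = -1 + 2*I.
P(1 + I) = sin(2 + 2*I).

Res(f, 1 + I) = (sin(2 + 2*I))/(-1 + 2*I) = (-1/5 - 2*I/5)*sin(2 + 2*I)

Final answer: (-1/5 - 2*I/5)*sin(2 + 2*I)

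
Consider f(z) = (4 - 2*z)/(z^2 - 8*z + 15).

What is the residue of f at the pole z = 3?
Write f(z) = P(z)/Q(z) with P(z) = 4 - 2*z and Q(z) = z^2 - 8*z + 15.
The denominator factors as Q(z) = (z - 3)*(z - 5), so z = 3 is a simple zero of Q and P is analytic there; z = 3 is therefore a simple pole and
  Res(f, z₀) = P(z₀)/Q'(z₀).

Q'(z) = 2*z - 8, so Q'(3) = -2.
P(3) = -2.

Res(f, 3) = (-2)/(-2) = 1

Final answer: 1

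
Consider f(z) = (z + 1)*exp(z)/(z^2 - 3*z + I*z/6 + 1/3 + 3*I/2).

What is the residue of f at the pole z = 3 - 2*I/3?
Write f(z) = P(z)/Q(z) with P(z) = (z + 1)*exp(z) and Q(z) = z^2 - 3*z + I*z/6 + 1/3 + 3*I/2.
The denominator factors as Q(z) = (z - 3 + 2*I/3)*(z - I/2), so z = 3 - 2*I/3 is a simple zero of Q and P is analytic there; z = 3 - 2*I/3 is therefore a simple pole and
  Res(f, z₀) = P(z₀)/Q'(z₀).

Q'(z) = 2*z - 3 + I/6, so Q'(3 - 2*I/3) = 3 - 7*I/6.
P(3 - 2*I/3) = (4 - 2*I/3)*exp(3 - 2*I/3).

Res(f, 3 - 2*I/3) = ((4 - 2*I/3)*exp(3 - 2*I/3))/(3 - 7*I/6) = (460/373 + 96*I/373)*exp(3 - 2*I/3)

Final answer: (460/373 + 96*I/373)*exp(3 - 2*I/3)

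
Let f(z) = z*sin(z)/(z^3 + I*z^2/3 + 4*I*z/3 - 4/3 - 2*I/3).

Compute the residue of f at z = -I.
Write f(z) = P(z)/Q(z) with P(z) = z*sin(z) and Q(z) = z^3 + I*z^2/3 + 4*I*z/3 - 4/3 - 2*I/3.
The denominator factors as Q(z) = (z + 1 - I)*(z - 1 + I/3)*(z + I), so z = -I is a simple zero of Q and P is analytic there; z = -I is therefore a simple pole and
  Res(f, z₀) = P(z₀)/Q'(z₀).

Q'(z) = 3*z^2 + 2*I*z/3 + 4*I/3, so Q'(-I) = -7/3 + 4*I/3.
P(-I) = -sinh(1).

Res(f, -I) = (-sinh(1))/(-7/3 + 4*I/3) = (21/65 + 12*I/65)*sinh(1)

Final answer: (21/65 + 12*I/65)*sinh(1)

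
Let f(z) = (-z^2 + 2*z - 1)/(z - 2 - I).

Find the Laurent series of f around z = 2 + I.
Put w = z - (2 + I), i.e. z = w + 2 + I. The denominator is w, so it suffices to rewrite the numerator in powers of w.

P(z) = -z^2 + 2*z - 1
P(w + 2 + I) = -2*I + (-2 - 2*I)*w - w^2

Dividing each term by w:
  f = -2*I/w - 2 - 2*I - w

Substituting back w = z - 2 - I:
  f(z) = -2*I/(z - 2 - I) - 2 - 2*I - (z - 2 - I)

The series is finite because the numerator is a polynomial; the negative powers form the principal part, and the coefficient of 1/(z - 2 - I) gives Res(f, 2 + I) = -2*I.

Final answer: -2*I/(z - 2 - I) - 2 - 2*I - (z - 2 - I)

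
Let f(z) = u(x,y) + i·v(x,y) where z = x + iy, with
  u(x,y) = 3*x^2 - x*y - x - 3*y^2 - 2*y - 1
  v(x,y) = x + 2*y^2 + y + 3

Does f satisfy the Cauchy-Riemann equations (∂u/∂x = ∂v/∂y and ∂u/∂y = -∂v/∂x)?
∂u/∂x = 6*x - y - 1
∂v/∂y = 4*y + 1
∂u/∂y = -x - 6*y - 2
∂v/∂x = 1
∂u/∂x ≠ ∂v/∂y and ∂u/∂y ≠ -∂v/∂x; the Cauchy-Riemann equations are not satisfied, so f is not analytic.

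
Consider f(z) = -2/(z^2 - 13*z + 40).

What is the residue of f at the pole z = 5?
2/3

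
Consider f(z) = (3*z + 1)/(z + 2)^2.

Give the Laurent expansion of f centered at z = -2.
Put w = z - (-2), i.e. z = w - 2. The denominator is w^2, so it suffices to rewrite the numerator in powers of w.

P(z) = 3*z + 1
P(w - 2) = -5 + 3*w

Dividing each term by w^2:
  f = -5/w^2 + 3/w

Substituting back w = z + 2:
  f(z) = -5/(z + 2)^2 + 3/(z + 2)

The series is finite because the numerator is a polynomial; the negative powers form the principal part, and the coefficient of 1/(z + 2) gives Res(f, -2) = 3.

Final answer: -5/(z + 2)^2 + 3/(z + 2)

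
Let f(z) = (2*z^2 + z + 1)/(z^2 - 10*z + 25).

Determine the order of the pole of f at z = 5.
Factor the denominator:
  z^2 - 10*z + 25 = (z - 5)^2

The numerator P(z) = 2*z^2 + z + 1 has P(5) = 56 ≠ 0, so no factor of (z - 5) cancels.
Near z = 5 we can therefore write f(z) = g(z)/(z - 5)^2 with g analytic at 5 and g(5) ≠ 0 (g is just the numerator).

Hence z = 5 is a pole of order 2.

Final answer: 2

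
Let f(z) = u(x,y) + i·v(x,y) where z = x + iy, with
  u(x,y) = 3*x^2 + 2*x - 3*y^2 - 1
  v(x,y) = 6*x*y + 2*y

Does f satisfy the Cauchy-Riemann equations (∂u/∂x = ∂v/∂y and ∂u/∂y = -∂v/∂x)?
∂u/∂x = 6*x + 2
∂v/∂y = 6*x + 2
∂u/∂y = -6*y
∂v/∂x = 6*y
∂u/∂x = ∂v/∂y and ∂u/∂y = -∂v/∂x hold identically; f is analytic.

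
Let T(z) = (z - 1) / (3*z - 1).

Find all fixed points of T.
T(z) = z means z - 1 = z*(3*z - 1), i.e.
  3*z^2 - 2*z + 1 = 0.
Discriminant: (-2)^2 - 4*(3)*(1) = -8, so the roots are complex conjugates.
  z = (2 ± I*sqrt(8))/(2*(3))
Fixed points: {1/3 - sqrt(2)*I/3, 1/3 + sqrt(2)*I/3}

Final answer: {1/3 - sqrt(2)*I/3, 1/3 + sqrt(2)*I/3}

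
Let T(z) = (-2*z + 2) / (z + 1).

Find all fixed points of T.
T(z) = z means -2*z + 2 = z*(z + 1), i.e.
  z^2 + 3*z - 2 = 0.
Discriminant: (3)^2 - 4*(1)*(-2) = 17, so the roots are real.
  z = (-3 ± sqrt(17))/(2*(1))
Fixed points: {-sqrt(17)/2 - 3/2, -3/2 + sqrt(17)/2}

Final answer: {-sqrt(17)/2 - 3/2, -3/2 + sqrt(17)/2}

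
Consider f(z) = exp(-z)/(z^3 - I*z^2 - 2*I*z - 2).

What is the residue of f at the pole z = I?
(-1/5 + 2*I/5)*exp(-I)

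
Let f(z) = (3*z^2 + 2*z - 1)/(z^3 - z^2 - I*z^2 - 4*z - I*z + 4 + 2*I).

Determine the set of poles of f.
The singularities of f are the zeros of the denominator. Factoring,
  z^3 - z^2 - I*z^2 - 4*z - I*z + 4 + 2*I = (z - 2 - I)*(z - 1)*(z + 2)
so the candidates are z = 2 + I, z = 1, z = -2.

Check the numerator P(z) = 3*z^2 + 2*z - 1 at each one:
  P(2 + I) = 12 + 14*I ≠ 0, so z = 2 + I is a (simple) pole.
  P(1) = 4 ≠ 0, so z = 1 is a (simple) pole.
  P(-2) = 7 ≠ 0, so z = -2 is a (simple) pole.

Poles of f: {-2, 1, 2 + I}

Final answer: {-2, 1, 2 + I}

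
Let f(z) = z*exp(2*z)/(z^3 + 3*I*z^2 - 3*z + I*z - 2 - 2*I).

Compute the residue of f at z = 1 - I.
(1/5 - 2*I/5)*exp(2 - 2*I)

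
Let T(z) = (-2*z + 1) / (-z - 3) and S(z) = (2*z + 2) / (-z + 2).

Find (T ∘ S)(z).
(-5*z - 2)/(z - 8)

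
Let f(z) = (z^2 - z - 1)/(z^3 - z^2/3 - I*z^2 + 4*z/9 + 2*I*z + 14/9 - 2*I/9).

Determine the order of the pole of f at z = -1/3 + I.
Factor the denominator:
  z^3 - z^2/3 - I*z^2 + 4*z/9 + 2*I*z + 14/9 - 2*I/9 = (z + 1/3 - I)^2*(z - 1 + I)

The numerator P(z) = z^2 - z - 1 has P(-1/3 + I) = -14/9 - 5*I/3 ≠ 0, so no factor of (z + 1/3 - I) cancels.
Near z = -1/3 + I we can therefore write f(z) = g(z)/(z + 1/3 - I)^2 with g analytic at -1/3 + I and g(-1/3 + I) ≠ 0 (g is the numerator divided by the remaining denominator factors).

Hence z = -1/3 + I is a pole of order 2.

Final answer: 2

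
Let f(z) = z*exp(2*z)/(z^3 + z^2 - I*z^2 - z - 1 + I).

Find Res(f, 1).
Write f(z) = P(z)/Q(z) with P(z) = z*exp(2*z) and Q(z) = z^3 + z^2 - I*z^2 - z - 1 + I.
The denominator factors as Q(z) = (z - 1)*(z + 1)*(z + 1 - I), so z = 1 is a simple zero of Q and P is analytic there; z = 1 is therefore a simple pole and
  Res(f, z₀) = P(z₀)/Q'(z₀).

Q'(z) = 3*z^2 + 2*z - 2*I*z - 1, so Q'(1) = 4 - 2*I.
P(1) = exp(2).

Res(f, 1) = (exp(2))/(4 - 2*I) = (1/5 + I/10)*exp(2)

Final answer: (1/5 + I/10)*exp(2)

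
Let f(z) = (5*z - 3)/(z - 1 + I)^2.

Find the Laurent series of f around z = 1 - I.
Put w = z - (1 - I), i.e. z = w + 1 - I. The denominator is w^2, so it suffices to rewrite the numerator in powers of w.

P(z) = 5*z - 3
P(w + 1 - I) = 2 - 5*I + 5*w

Dividing each term by w^2:
  f = (2 - 5*I)/w^2 + 5/w

Substituting back w = z - 1 + I:
  f(z) = (2 - 5*I)/(z - 1 + I)^2 + 5/(z - 1 + I)

The series is finite because the numerator is a polynomial; the negative powers form the principal part, and the coefficient of 1/(z - 1 + I) gives Res(f, 1 - I) = 5.

Final answer: (2 - 5*I)/(z - 1 + I)^2 + 5/(z - 1 + I)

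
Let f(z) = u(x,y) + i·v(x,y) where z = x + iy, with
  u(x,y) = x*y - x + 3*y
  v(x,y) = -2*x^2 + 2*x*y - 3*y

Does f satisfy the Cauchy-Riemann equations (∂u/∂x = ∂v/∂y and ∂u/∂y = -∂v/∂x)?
∂u/∂x = y - 1
∂v/∂y = 2*x - 3
∂u/∂y = x + 3
∂v/∂x = -4*x + 2*y
∂u/∂x ≠ ∂v/∂y and ∂u/∂y ≠ -∂v/∂x; the Cauchy-Riemann equations are not satisfied, so f is not analytic.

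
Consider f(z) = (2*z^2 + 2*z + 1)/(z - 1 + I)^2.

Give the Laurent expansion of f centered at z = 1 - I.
Put w = z - (1 - I), i.e. z = w + 1 - I. The denominator is w^2, so it suffices to rewrite the numerator in powers of w.

P(z) = 2*z^2 + 2*z + 1
P(w + 1 - I) = 3 - 6*I + (6 - 4*I)*w + 2*w^2

Dividing each term by w^2:
  f = (3 - 6*I)/w^2 + (6 - 4*I)/w + 2

Substituting back w = z - 1 + I:
  f(z) = (3 - 6*I)/(z - 1 + I)^2 + (6 - 4*I)/(z - 1 + I) + 2

The series is finite because the numerator is a polynomial; the negative powers form the principal part, and the coefficient of 1/(z - 1 + I) gives Res(f, 1 - I) = 6 - 4*I.

Final answer: (3 - 6*I)/(z - 1 + I)^2 + (6 - 4*I)/(z - 1 + I) + 2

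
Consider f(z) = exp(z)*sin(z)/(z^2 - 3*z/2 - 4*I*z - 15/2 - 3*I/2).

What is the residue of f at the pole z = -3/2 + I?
(18/97 - 8*I/97)*exp(-3/2 + I)*sin(3/2 - I)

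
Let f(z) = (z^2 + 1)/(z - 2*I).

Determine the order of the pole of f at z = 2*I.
Factor the denominator:
  z - 2*I = (z - 2*I)

The numerator P(z) = z^2 + 1 has P(2*I) = -3 ≠ 0, so no factor of (z - 2*I) cancels.
Near z = 2*I we can therefore write f(z) = g(z)/(z - 2*I) with g analytic at 2*I and g(2*I) ≠ 0 (g is just the numerator).

Hence z = 2*I is a pole of order 1.

Final answer: 1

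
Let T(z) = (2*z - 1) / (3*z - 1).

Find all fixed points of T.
{1/2 - sqrt(3)*I/6, 1/2 + sqrt(3)*I/6}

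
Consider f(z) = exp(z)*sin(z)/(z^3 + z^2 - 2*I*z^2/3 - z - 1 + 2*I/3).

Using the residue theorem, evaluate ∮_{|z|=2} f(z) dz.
By the residue theorem, ∮_C f(z) dz = 2πi · (sum of the residues of f at the poles inside |z| = 2).

The denominator factors as (z + 1 - 2*I/3)*(z + 1)*(z - 1), so the singularities of f are simple poles at z = -1 + 2*I/3, z = -1, z = 1.
  |-1 + 2*I/3|² = 13/9 < 4 = 2², so this pole is inside the contour.
  |-1|² = 1 < 4 = 2², so this pole is inside the contour.
  |1|² = 1 < 4 = 2², so this pole is inside the contour.

With P(z) = exp(z)*sin(z) and Q(z) = z^3 + z^2 - 2*I*z^2/3 - z - 1 + 2*I/3, each pole is simple, so Res(f, z₀) = P(z₀)/Q'(z₀) with Q'(z) = 3*z^2 + 2*z - 4*I*z/3 - 1.
  Res(f, -1 + 2*I/3) = P(-1 + 2*I/3)/Q'(-1 + 2*I/3) = (-exp(-1 + 2*I/3)*sin(1 - 2*I/3))/(-4/9 - 4*I/3) = (9/40 - 27*I/40)*exp(-1 + 2*I/3)*sin(1 - 2*I/3)
  Res(f, -1) = P(-1)/Q'(-1) = (-exp(-1)*sin(1))/(4*I/3) = 3*I*exp(-1)*sin(1)/4
  Res(f, 1) = P(1)/Q'(1) = (exp(1)*sin(1))/(4 - 4*I/3) = exp(1)*(9/40 + 3*I/40)*sin(1)

Sum of residues inside C: (9/40 - 27*I/40)*exp(-1 + 2*I/3)*sin(1 - 2*I/3) + exp(1)*(9/40 + 3*I/40)*sin(1) + 3*I*exp(-1)*sin(1)/4
∮_C f(z) dz = 2πi · ((9/40 - 27*I/40)*exp(-1 + 2*I/3)*sin(1 - 2*I/3) + exp(1)*(9/40 + 3*I/40)*sin(1) + 3*I*exp(-1)*sin(1)/4) = -3*pi*exp(-1)*sin(1)/2 + pi*(27/20 + 9*I/20)*exp(-1 + 2*I/3)*sin(1 - 2*I/3) + exp(1)*pi*(-3/20 + 9*I/20)*sin(1)

Final answer: -3*pi*exp(-1)*sin(1)/2 + pi*(27/20 + 9*I/20)*exp(-1 + 2*I/3)*sin(1 - 2*I/3) + exp(1)*pi*(-3/20 + 9*I/20)*sin(1)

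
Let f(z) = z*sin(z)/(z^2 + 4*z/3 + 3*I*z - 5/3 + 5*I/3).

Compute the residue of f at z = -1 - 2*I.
Write f(z) = P(z)/Q(z) with P(z) = z*sin(z) and Q(z) = z^2 + 4*z/3 + 3*I*z - 5/3 + 5*I/3.
The denominator factors as Q(z) = (z + 1/3 + I)*(z + 1 + 2*I), so z = -1 - 2*I is a simple zero of Q and P is analytic there; z = -1 - 2*I is therefore a simple pole and
  Res(f, z₀) = P(z₀)/Q'(z₀).

Q'(z) = 2*z + 4/3 + 3*I, so Q'(-1 - 2*I) = -2/3 - I.
P(-1 - 2*I) = (1 + 2*I)*sin(1 + 2*I).

Res(f, -1 - 2*I) = ((1 + 2*I)*sin(1 + 2*I))/(-2/3 - I) = (-24/13 - 3*I/13)*sin(1 + 2*I)

Final answer: (-24/13 - 3*I/13)*sin(1 + 2*I)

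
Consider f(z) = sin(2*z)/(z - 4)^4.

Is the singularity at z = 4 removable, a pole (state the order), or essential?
pole of order 4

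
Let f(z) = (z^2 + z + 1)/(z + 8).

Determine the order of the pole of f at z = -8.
Factor the denominator:
  z + 8 = (z + 8)

The numerator P(z) = z^2 + z + 1 has P(-8) = 57 ≠ 0, so no factor of (z + 8) cancels.
Near z = -8 we can therefore write f(z) = g(z)/(z + 8) with g analytic at -8 and g(-8) ≠ 0 (g is just the numerator).

Hence z = -8 is a pole of order 1.

Final answer: 1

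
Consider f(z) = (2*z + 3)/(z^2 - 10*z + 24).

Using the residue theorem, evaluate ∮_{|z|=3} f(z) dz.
By the residue theorem, ∮_C f(z) dz = 2πi · (sum of the residues of f at the poles inside |z| = 3).

The denominator factors as (z - 4)*(z - 6), so the singularities of f are simple poles at z = 4, z = 6.
  |4|² = 16 > 9 = 3², so this pole is outside the contour.
  |6|² = 36 > 9 = 3², so this pole is outside the contour.

No pole lies inside the contour, so f is analytic on and inside C and the integral is 0 (Cauchy's theorem).

Final answer: 0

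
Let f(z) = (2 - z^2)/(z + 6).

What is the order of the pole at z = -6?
Factor the denominator:
  z + 6 = (z + 6)

The numerator P(z) = 2 - z^2 has P(-6) = -34 ≠ 0, so no factor of (z + 6) cancels.
Near z = -6 we can therefore write f(z) = g(z)/(z + 6) with g analytic at -6 and g(-6) ≠ 0 (g is just the numerator).

Hence z = -6 is a pole of order 1.

Final answer: 1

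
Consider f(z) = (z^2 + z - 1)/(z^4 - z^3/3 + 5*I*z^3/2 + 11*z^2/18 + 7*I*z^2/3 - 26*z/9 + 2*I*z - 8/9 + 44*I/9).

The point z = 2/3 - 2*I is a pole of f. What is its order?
2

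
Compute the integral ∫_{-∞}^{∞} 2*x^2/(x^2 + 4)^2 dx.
Let f(z) = 2*z^2/(z^2 + 4)^2. The denominator has no real zeros and deg Q - deg P = 2 ≥ 2, so the integral of f over the upper semicircle |z| = R tends to 0 as R → ∞. Closing the contour in the upper half-plane,
  ∫_{-∞}^{∞} f(x) dx = 2πi · Σ Res(f, z_k)  over the poles with Im z_k > 0.

Zeros of the denominator: z^2 + 4 = 0 gives z = ±2*I.
Upper half-plane: z = 2*I (a pole of order 2).

Write f(z) = g(z)/(z - 2*I)^2 with g(z) = 2*z^2/(z + 2*I)^2. For a double pole, Res(f, z₀) = g'(z₀):
  g'(z) = 8*I*z/(z + 2*I)^3
  Res(f, 2*I) = g'(2*I) = -I/4

∫_{-∞}^{∞} f(x) dx = 2πi · (-I/4) = pi/2

Final answer: pi/2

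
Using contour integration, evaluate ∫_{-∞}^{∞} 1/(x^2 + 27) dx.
sqrt(3)*pi/9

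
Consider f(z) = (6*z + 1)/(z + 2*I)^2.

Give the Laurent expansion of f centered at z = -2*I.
Put w = z - (-2*I), i.e. z = w - 2*I. The denominator is w^2, so it suffices to rewrite the numerator in powers of w.

P(z) = 6*z + 1
P(w - 2*I) = 1 - 12*I + 6*w

Dividing each term by w^2:
  f = (1 - 12*I)/w^2 + 6/w

Substituting back w = z + 2*I:
  f(z) = (1 - 12*I)/(z + 2*I)^2 + 6/(z + 2*I)

The series is finite because the numerator is a polynomial; the negative powers form the principal part, and the coefficient of 1/(z + 2*I) gives Res(f, -2*I) = 6.

Final answer: (1 - 12*I)/(z + 2*I)^2 + 6/(z + 2*I)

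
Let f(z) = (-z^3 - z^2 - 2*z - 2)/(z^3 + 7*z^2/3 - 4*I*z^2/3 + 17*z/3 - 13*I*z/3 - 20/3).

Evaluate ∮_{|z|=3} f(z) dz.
By the residue theorem, ∮_C f(z) dz = 2πi · (sum of the residues of f at the poles inside |z| = 3).

The denominator factors as (z - 2/3 - I/3)*(z + 1 - 3*I)*(z + 2 + 2*I), so the singularities of f are simple poles at z = 2/3 + I/3, z = -1 + 3*I, z = -2 - 2*I.
  |2/3 + I/3|² = 5/9 < 9 = 3², so this pole is inside the contour.
  |-1 + 3*I|² = 10 > 9 = 3², so this pole is outside the contour.
  |-2 - 2*I|² = 8 < 9 = 3², so this pole is inside the contour.

With P(z) = -z^3 - z^2 - 2*z - 2 and Q(z) = z^3 + 7*z^2/3 - 4*I*z^2/3 + 17*z/3 - 13*I*z/3 - 20/3, each pole is simple, so Res(f, z₀) = P(z₀)/Q'(z₀) with Q'(z) = 3*z^2 + 14*z/3 - 8*I*z/3 + 17/3 - 13*I/3.
  Res(f, 2/3 + I/3) = P(2/3 + I/3)/Q'(2/3 + I/3) = (-101/27 - 41*I/27)/(32/3 - 29*I/9) = -8507/30171 - 6865*I/30171
  Res(f, -2 - 2*I) = P(-2 - 2*I)/Q'(-2 - 2*I) = (-14 + 12*I)/(-9 + 47*I/3) = 1413/1469 + 501*I/1469

Sum of residues inside C: 2360/3471 + 394*I/3471
∮_C f(z) dz = 2πi · (2360/3471 + 394*I/3471) = pi*(-788/3471 + 4720*I/3471)

Final answer: pi*(-788/3471 + 4720*I/3471)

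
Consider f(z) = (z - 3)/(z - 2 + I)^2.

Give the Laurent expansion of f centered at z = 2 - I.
Put w = z - (2 - I), i.e. z = w + 2 - I. The denominator is w^2, so it suffices to rewrite the numerator in powers of w.

P(z) = z - 3
P(w + 2 - I) = -1 - I + w

Dividing each term by w^2:
  f = (-1 - I)/w^2 + 1/w

Substituting back w = z - 2 + I:
  f(z) = (-1 - I)/(z - 2 + I)^2 + 1/(z - 2 + I)

The series is finite because the numerator is a polynomial; the negative powers form the principal part, and the coefficient of 1/(z - 2 + I) gives Res(f, 2 - I) = 1.

Final answer: (-1 - I)/(z - 2 + I)^2 + 1/(z - 2 + I)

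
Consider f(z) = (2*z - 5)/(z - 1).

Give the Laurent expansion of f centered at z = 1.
Put w = z - (1), i.e. z = w + 1. The denominator is w, so it suffices to rewrite the numerator in powers of w.

P(z) = 2*z - 5
P(w + 1) = -3 + 2*w

Dividing each term by w:
  f = -3/w + 2

Substituting back w = z - 1:
  f(z) = -3/(z - 1) + 2

The series is finite because the numerator is a polynomial; the negative powers form the principal part, and the coefficient of 1/(z - 1) gives Res(f, 1) = -3.

Final answer: -3/(z - 1) + 2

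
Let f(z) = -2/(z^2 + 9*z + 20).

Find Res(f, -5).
Write f(z) = P(z)/Q(z) with P(z) = -2 and Q(z) = z^2 + 9*z + 20.
The denominator factors as Q(z) = (z + 5)*(z + 4), so z = -5 is a simple zero of Q and P is analytic there; z = -5 is therefore a simple pole and
  Res(f, z₀) = P(z₀)/Q'(z₀).

Q'(z) = 2*z + 9, so Q'(-5) = -1.
P(-5) = -2.

Res(f, -5) = (-2)/(-1) = 2

Final answer: 2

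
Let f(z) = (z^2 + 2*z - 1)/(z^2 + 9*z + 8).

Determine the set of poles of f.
The singularities of f are the zeros of the denominator. Factoring,
  z^2 + 9*z + 8 = (z + 1)*(z + 8)
so the candidates are z = -1, z = -8.

Check the numerator P(z) = z^2 + 2*z - 1 at each one:
  P(-1) = -2 ≠ 0, so z = -1 is a (simple) pole.
  P(-8) = 47 ≠ 0, so z = -8 is a (simple) pole.

Poles of f: {-8, -1}

Final answer: {-8, -1}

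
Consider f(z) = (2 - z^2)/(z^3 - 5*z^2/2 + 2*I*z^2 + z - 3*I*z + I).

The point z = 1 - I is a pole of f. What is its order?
Factor the denominator:
  z^3 - 5*z^2/2 + 2*I*z^2 + z - 3*I*z + I = (z - 1 + I)^2*(z - 1/2)

The numerator P(z) = 2 - z^2 has P(1 - I) = 2 + 2*I ≠ 0, so no factor of (z - 1 + I) cancels.
Near z = 1 - I we can therefore write f(z) = g(z)/(z - 1 + I)^2 with g analytic at 1 - I and g(1 - I) ≠ 0 (g is the numerator divided by the remaining denominator factors).

Hence z = 1 - I is a pole of order 2.

Final answer: 2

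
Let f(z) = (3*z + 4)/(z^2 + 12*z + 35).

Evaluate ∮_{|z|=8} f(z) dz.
By the residue theorem, ∮_C f(z) dz = 2πi · (sum of the residues of f at the poles inside |z| = 8).

The denominator factors as (z + 7)*(z + 5), so the singularities of f are simple poles at z = -7, z = -5.
  |-7|² = 49 < 64 = 8², so this pole is inside the contour.
  |-5|² = 25 < 64 = 8², so this pole is inside the contour.

With P(z) = 3*z + 4 and Q(z) = z^2 + 12*z + 35, each pole is simple, so Res(f, z₀) = P(z₀)/Q'(z₀) with Q'(z) = 2*z + 12.
  Res(f, -7) = P(-7)/Q'(-7) = (-17)/(-2) = 17/2
  Res(f, -5) = P(-5)/Q'(-5) = (-11)/(2) = -11/2

Sum of residues inside C: 3
∮_C f(z) dz = 2πi · (3) = 6*I*pi

Final answer: 6*I*pi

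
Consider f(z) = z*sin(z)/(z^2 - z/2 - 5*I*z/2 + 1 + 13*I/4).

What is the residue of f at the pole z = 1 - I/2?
(13/58 + 11*I/58)*sin(1 - I/2)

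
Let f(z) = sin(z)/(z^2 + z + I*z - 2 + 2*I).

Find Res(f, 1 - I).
Write f(z) = P(z)/Q(z) with P(z) = sin(z) and Q(z) = z^2 + z + I*z - 2 + 2*I.
The denominator factors as Q(z) = (z + 2)*(z - 1 + I), so z = 1 - I is a simple zero of Q and P is analytic there; z = 1 - I is therefore a simple pole and
  Res(f, z₀) = P(z₀)/Q'(z₀).

Q'(z) = 2*z + 1 + I, so Q'(1 - I) = 3 - I.
P(1 - I) = sin(1 - I).

Res(f, 1 - I) = (sin(1 - I))/(3 - I) = (3/10 + I/10)*sin(1 - I)

Final answer: (3/10 + I/10)*sin(1 - I)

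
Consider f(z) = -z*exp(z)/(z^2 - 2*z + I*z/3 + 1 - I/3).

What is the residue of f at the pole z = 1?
Write f(z) = P(z)/Q(z) with P(z) = -z*exp(z) and Q(z) = z^2 - 2*z + I*z/3 + 1 - I/3.
The denominator factors as Q(z) = (z - 1 + I/3)*(z - 1), so z = 1 is a simple zero of Q and P is analytic there; z = 1 is therefore a simple pole and
  Res(f, z₀) = P(z₀)/Q'(z₀).

Q'(z) = 2*z - 2 + I/3, so Q'(1) = I/3.
P(1) = -exp(1).

Res(f, 1) = (-exp(1))/(I/3) = 3*exp(1)*I

Final answer: 3*exp(1)*I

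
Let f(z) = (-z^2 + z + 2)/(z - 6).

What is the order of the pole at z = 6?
Factor the denominator:
  z - 6 = (z - 6)

The numerator P(z) = -z^2 + z + 2 has P(6) = -28 ≠ 0, so no factor of (z - 6) cancels.
Near z = 6 we can therefore write f(z) = g(z)/(z - 6) with g analytic at 6 and g(6) ≠ 0 (g is just the numerator).

Hence z = 6 is a pole of order 1.

Final answer: 1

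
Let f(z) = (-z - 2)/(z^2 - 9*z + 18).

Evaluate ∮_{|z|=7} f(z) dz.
By the residue theorem, ∮_C f(z) dz = 2πi · (sum of the residues of f at the poles inside |z| = 7).

The denominator factors as (z - 6)*(z - 3), so the singularities of f are simple poles at z = 6, z = 3.
  |6|² = 36 < 49 = 7², so this pole is inside the contour.
  |3|² = 9 < 49 = 7², so this pole is inside the contour.

With P(z) = -z - 2 and Q(z) = z^2 - 9*z + 18, each pole is simple, so Res(f, z₀) = P(z₀)/Q'(z₀) with Q'(z) = 2*z - 9.
  Res(f, 6) = P(6)/Q'(6) = (-8)/(3) = -8/3
  Res(f, 3) = P(3)/Q'(3) = (-5)/(-3) = 5/3

Sum of residues inside C: -1
∮_C f(z) dz = 2πi · (-1) = -2*I*pi

Final answer: -2*I*pi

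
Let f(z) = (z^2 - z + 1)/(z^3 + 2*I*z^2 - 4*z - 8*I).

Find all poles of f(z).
The singularities of f are the zeros of the denominator. Factoring,
  z^3 + 2*I*z^2 - 4*z - 8*I = (z + 2)*(z - 2)*(z + 2*I)
so the candidates are z = -2, z = 2, z = -2*I.

Check the numerator P(z) = z^2 - z + 1 at each one:
  P(-2) = 7 ≠ 0, so z = -2 is a (simple) pole.
  P(2) = 3 ≠ 0, so z = 2 is a (simple) pole.
  P(-2*I) = -3 + 2*I ≠ 0, so z = -2*I is a (simple) pole.

Poles of f: {-2, -2*I, 2}

Final answer: {-2, -2*I, 2}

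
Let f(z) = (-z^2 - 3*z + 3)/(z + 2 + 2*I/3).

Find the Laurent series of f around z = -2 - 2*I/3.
Put w = z - (-2 - 2*I/3), i.e. z = w - 2 - 2*I/3. The denominator is w, so it suffices to rewrite the numerator in powers of w.

P(z) = -z^2 - 3*z + 3
P(w - 2 - 2*I/3) = 49/9 - 2*I/3 + (1 + 4*I/3)*w - w^2

Dividing each term by w:
  f = (49/9 - 2*I/3)/w + 1 + 4*I/3 - w

Substituting back w = z + 2 + 2*I/3:
  f(z) = (49/9 - 2*I/3)/(z + 2 + 2*I/3) + 1 + 4*I/3 - (z + 2 + 2*I/3)

The series is finite because the numerator is a polynomial; the negative powers form the principal part, and the coefficient of 1/(z + 2 + 2*I/3) gives Res(f, -2 - 2*I/3) = 49/9 - 2*I/3.

Final answer: (49/9 - 2*I/3)/(z + 2 + 2*I/3) + 1 + 4*I/3 - (z + 2 + 2*I/3)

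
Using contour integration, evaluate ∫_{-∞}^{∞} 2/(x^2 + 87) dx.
Let f(z) = 2/(z^2 + 87). The denominator has no real zeros and deg Q - deg P = 2 ≥ 2, so the integral of f over the upper semicircle |z| = R tends to 0 as R → ∞. Closing the contour in the upper half-plane,
  ∫_{-∞}^{∞} f(x) dx = 2πi · Σ Res(f, z_k)  over the poles with Im z_k > 0.

Zeros of the denominator: z^2 + 87 = 0 gives z = ±sqrt(87)*I.
Upper half-plane: z = sqrt(87)*I (simple).

Each pole is a simple zero of Q(z) = z^2 + 87, so Res(f, z₀) = P(z₀)/Q'(z₀) with P(z) = 2, Q'(z) = 2*z:
  Res(f, sqrt(87)*I) = (2)/(2*sqrt(87)*I) = -sqrt(87)*I/87

∫_{-∞}^{∞} f(x) dx = 2πi · (-sqrt(87)*I/87) = 2*sqrt(87)*pi/87

Final answer: 2*sqrt(87)*pi/87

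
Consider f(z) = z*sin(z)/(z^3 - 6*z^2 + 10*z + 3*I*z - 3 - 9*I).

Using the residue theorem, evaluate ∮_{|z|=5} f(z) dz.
By the residue theorem, ∮_C f(z) dz = 2πi · (sum of the residues of f at the poles inside |z| = 5).

The denominator factors as (z - I)*(z - 3 + I)*(z - 3), so the singularities of f are simple poles at z = I, z = 3 - I, z = 3.
  |I|² = 1 < 25 = 5², so this pole is inside the contour.
  |3 - I|² = 10 < 25 = 5², so this pole is inside the contour.
  |3|² = 9 < 25 = 5², so this pole is inside the contour.

With P(z) = z*sin(z) and Q(z) = z^3 - 6*z^2 + 10*z + 3*I*z - 3 - 9*I, each pole is simple, so Res(f, z₀) = P(z₀)/Q'(z₀) with Q'(z) = 3*z^2 - 12*z + 10 + 3*I.
  Res(f, I) = P(I)/Q'(I) = (-sinh(1))/(7 - 9*I) = (-7/130 - 9*I/130)*sinh(1)
  Res(f, 3 - I) = P(3 - I)/Q'(3 - I) = ((3 - I)*sin(3 - I))/(-2 - 3*I) = (-3/13 + 11*I/13)*sin(3 - I)
  Res(f, 3) = P(3)/Q'(3) = (3*sin(3))/(1 + 3*I) = (3/10 - 9*I/10)*sin(3)

Sum of residues inside C: (3/10 - 9*I/10)*sin(3) + (-3/13 + 11*I/13)*sin(3 - I) + (-7/130 - 9*I/130)*sinh(1)
∮_C f(z) dz = 2πi · ((3/10 - 9*I/10)*sin(3) + (-3/13 + 11*I/13)*sin(3 - I) + (-7/130 - 9*I/130)*sinh(1)) = pi*(-22/13 - 6*I/13)*sin(3 - I) + pi*(9/65 - 7*I/65)*sinh(1) + pi*(9/5 + 3*I/5)*sin(3)

Final answer: pi*(-22/13 - 6*I/13)*sin(3 - I) + pi*(9/65 - 7*I/65)*sinh(1) + pi*(9/5 + 3*I/5)*sin(3)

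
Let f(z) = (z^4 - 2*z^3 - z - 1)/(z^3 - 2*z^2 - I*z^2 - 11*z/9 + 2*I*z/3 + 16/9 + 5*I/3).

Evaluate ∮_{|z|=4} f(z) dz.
By the residue theorem, ∮_C f(z) dz = 2πi · (sum of the residues of f at the poles inside |z| = 4).

The denominator factors as (z - 1 - 2*I/3)*(z + 1)*(z - 2 - I/3), so the singularities of f are simple poles at z = 1 + 2*I/3, z = -1, z = 2 + I/3.
  |1 + 2*I/3|² = 13/9 < 16 = 4², so this pole is inside the contour.
  |-1|² = 1 < 16 = 4², so this pole is inside the contour.
  |2 + I/3|² = 37/9 < 16 = 4², so this pole is inside the contour.

With P(z) = z^4 - 2*z^3 - z - 1 and Q(z) = z^3 - 2*z^2 - I*z^2 - 11*z/9 + 2*I*z/3 + 16/9 + 5*I/3, each pole is simple, so Res(f, z₀) = P(z₀)/Q'(z₀) with Q'(z) = 3*z^2 - 4*z - 2*I*z - 11/9 + 2*I/3.
  Res(f, 1 + 2*I/3) = P(1 + 2*I/3)/Q'(1 + 2*I/3) = (-227/81 - 70*I/27)/(-20/9) = 227/180 + 7*I/6
  Res(f, -1) = P(-1)/Q'(-1) = (3)/(52/9 + 8*I/3) = 351/820 - 81*I/410
  Res(f, 2 + I/3) = P(2 + I/3)/Q'(2 + I/3) = (-350/81 + 19*I/9)/(28/9 - 2*I/3) = -5413/3690 + 224*I/615

Sum of residues inside C: 2/9 + 4*I/3
∮_C f(z) dz = 2πi · (2/9 + 4*I/3) = pi*(-8/3 + 4*I/9)

Final answer: pi*(-8/3 + 4*I/9)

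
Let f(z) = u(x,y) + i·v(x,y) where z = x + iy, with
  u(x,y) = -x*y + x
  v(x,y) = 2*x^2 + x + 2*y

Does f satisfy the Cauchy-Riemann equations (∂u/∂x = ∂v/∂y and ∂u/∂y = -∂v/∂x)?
∂u/∂x = 1 - y
∂v/∂y = 2
∂u/∂y = -x
∂v/∂x = 4*x + 1
∂u/∂x ≠ ∂v/∂y and ∂u/∂y ≠ -∂v/∂x; the Cauchy-Riemann equations are not satisfied, so f is not analytic.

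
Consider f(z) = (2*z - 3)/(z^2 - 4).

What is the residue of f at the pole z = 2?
Write f(z) = P(z)/Q(z) with P(z) = 2*z - 3 and Q(z) = z^2 - 4.
The denominator factors as Q(z) = (z + 2)*(z - 2), so z = 2 is a simple zero of Q and P is analytic there; z = 2 is therefore a simple pole and
  Res(f, z₀) = P(z₀)/Q'(z₀).

Q'(z) = 2*z, so Q'(2) = 4.
P(2) = 1.

Res(f, 2) = (1)/(4) = 1/4

Final answer: 1/4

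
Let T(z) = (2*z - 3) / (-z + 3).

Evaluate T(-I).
-11/10 - 3*I/10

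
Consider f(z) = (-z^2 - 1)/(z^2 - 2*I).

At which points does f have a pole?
The singularities of f are the zeros of the denominator. Factoring,
  z^2 - 2*I = (z - 1 - I)*(z + 1 + I)
so the candidates are z = 1 + I, z = -1 - I.

Check the numerator P(z) = -z^2 - 1 at each one:
  P(1 + I) = -1 - 2*I ≠ 0, so z = 1 + I is a (simple) pole.
  P(-1 - I) = -1 - 2*I ≠ 0, so z = -1 - I is a (simple) pole.

Poles of f: {-1 - I, 1 + I}

Final answer: {-1 - I, 1 + I}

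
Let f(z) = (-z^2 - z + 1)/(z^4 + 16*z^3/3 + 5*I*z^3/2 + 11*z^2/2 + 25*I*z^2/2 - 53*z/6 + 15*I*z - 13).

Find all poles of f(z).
{-3, -2, -1 - 3*I/2, 2/3 - I}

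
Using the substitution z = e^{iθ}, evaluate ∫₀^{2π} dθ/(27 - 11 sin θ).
Call the integral J. The integrand is 2π-periodic and we integrate over a full period, so shifting θ does not change the value (θ → θ + π/2 turns sin θ into cos θ; θ → θ + π flips the sign of the trig term). Hence
  J = ∫₀^{2π} dθ/(27 + 11 cos θ).
Put z = e^{iθ}: then cos θ = (z + 1/z)/2, dθ = dz/(iz), and z runs once counterclockwise around |z| = 1:
  J = ∮_{|z|=1} 1/(27 + 11*(z + 1/z)/2) · dz/(iz) = (2/i) ∮_{|z|=1} dz/(11*z^2 + 54*z + 11).
The roots of 11*z^2 + 54*z + 11 are z = (-27 ± sqrt(27^2 - 11^2))/11, with sqrt(608) = 4*sqrt(38); their product is 1, so only z₊ = -27/11 + 4*sqrt(38)/11 lies inside the unit circle (z₋ = -27/11 - 4*sqrt(38)/11 lies outside).
z₊ is a simple zero of q(z) = 11*z^2 + 54*z + 11, so Res(1/q, z₊) = 1/q'(z₊) with q'(z) = 22*z + 54; and q'(z₊) = 11*(z₊ - z₋) = 8*sqrt(38).
Therefore J = (2/i) · 2πi · 1/(8*sqrt(38)) = 2*pi/(4*sqrt(38)) = sqrt(38)*pi/76

Final answer: sqrt(38)*pi/76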